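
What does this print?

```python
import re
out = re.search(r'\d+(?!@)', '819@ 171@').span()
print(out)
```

`(?!…)`/`(?<!…)` only lets a position through if the neighbouring text does NOT match; no characters are consumed.
Unlike `match`, `search` isn't anchored — it looks for the pattern anywhere in the string.
The match spans [0:2] → '81'.

(0, 2)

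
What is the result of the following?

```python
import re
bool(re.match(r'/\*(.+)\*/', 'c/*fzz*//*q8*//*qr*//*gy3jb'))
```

False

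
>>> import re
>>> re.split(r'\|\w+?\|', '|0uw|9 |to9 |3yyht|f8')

Matches to split on: at [0:5] → '|0uw|'; at [12:19] → '|3yyht|'.
Splitting on the pattern gives 3 pieces.

['', '9 |to9 ', 'f8']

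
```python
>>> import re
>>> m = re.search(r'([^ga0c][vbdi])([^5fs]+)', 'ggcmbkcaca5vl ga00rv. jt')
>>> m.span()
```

Pattern: any character except [ga0c], then one of [vbdi] (captured); then one or more of any character except [5fs] (captured).
The match spans [3:10] → 'mbkcaca'.

(3, 10)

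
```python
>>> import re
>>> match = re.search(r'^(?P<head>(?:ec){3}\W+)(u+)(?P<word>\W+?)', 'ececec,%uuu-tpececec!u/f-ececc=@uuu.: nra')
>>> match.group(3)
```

'-'

The pattern matches anchored at the start of the string; then the literal 'ec' repeated 3 times, then one or more of a non-word character (captured as 'head'); then one or more of a literal 'u' (captured); then one or more of a non-word character (lazy) (captured as 'word').
`re.search` tries every starting position until one works.
The match spans [0:12] → 'ececec,%uuu-'.
Captured: group 1 = 'ececec,%', group 2 = 'uuu', group 3 = '-'.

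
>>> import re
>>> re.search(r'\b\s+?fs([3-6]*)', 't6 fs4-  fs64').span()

This matches a word boundary (`\b`, zero-width); then one or more of whitespace (lazy), then the literal 'fs'; then zero or more of a character in [3-6] (captured).
Unlike `match`, `search` isn't anchored — it looks for the pattern anywhere in the string.
The match spans [2:6] → ' fs4'.
Captured: group 1 = '4'.

(2, 6)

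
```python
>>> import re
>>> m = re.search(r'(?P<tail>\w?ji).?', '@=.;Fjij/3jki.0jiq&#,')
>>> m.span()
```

The pattern matches optionally a word character, then the literal 'ji' (captured as 'tail'); then optionally any character.
`search` walks the string left to right and returns the first match it finds.
The match spans [4:8] → 'Fjij'.
Captured: group 1 = 'Fji'.

(4, 8)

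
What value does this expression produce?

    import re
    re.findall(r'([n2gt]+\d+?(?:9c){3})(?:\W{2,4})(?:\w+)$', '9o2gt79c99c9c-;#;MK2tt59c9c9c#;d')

This matches one or more of one of [n2gt], then one or more of a digit (lazy), then the literal '9c' repeated 3 times (captured); then 2 to 4 of a non-word character (non-capturing group); then one or more of a word character (non-capturing group); then anchored at the end.
`findall` collects group 1 from the one match (1 total).

['2tt59c9c9c']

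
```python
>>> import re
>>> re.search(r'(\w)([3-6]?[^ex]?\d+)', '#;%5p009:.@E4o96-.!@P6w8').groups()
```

('5', 'p009')

The match spans [3:8] → '5p009'.
Captured: group 1 = '5', group 2 = 'p009'.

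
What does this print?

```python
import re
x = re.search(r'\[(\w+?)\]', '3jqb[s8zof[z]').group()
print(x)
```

[z]

The match spans [10:13] → '[z]'.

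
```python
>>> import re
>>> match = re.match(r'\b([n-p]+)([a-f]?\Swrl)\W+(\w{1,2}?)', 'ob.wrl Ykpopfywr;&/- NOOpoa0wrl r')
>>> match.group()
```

'ob.wrl Y'

This matches a word boundary (`\b`, zero-width); then one or more of a character in [n-p] (captured); then optionally a character in [a-f], then a non-whitespace character, then the literal 'wrl' (captured); then one or more of a non-word character; then 1 to 2 of a word character (lazy) (captured).
With `match`, the pattern is implicitly anchored at the beginning.
The match spans [0:8] → 'ob.wrl Y'.
Captured: group 1 = 'o', group 2 = 'b.wrl', group 3 = 'Y'.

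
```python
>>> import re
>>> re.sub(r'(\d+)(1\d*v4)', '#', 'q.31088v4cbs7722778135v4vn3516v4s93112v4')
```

The pattern matches one or more of a digit (captured); then the literal '1', then zero or more of a digit, then the literal 'v4' (captured).
Matches: at [2:9] → '31088v4'; at [12:24] → '7722778135v4'; at [26:32] → '3516v4'; at [33:40] → '93112v4'.
Every occurrence is swapped for '#'.

'q.#cbs#vn#s#'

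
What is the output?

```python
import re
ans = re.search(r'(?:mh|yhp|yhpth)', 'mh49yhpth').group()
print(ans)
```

mh

`re.search` tries every starting position until one works.
The match spans [0:2] → 'mh'.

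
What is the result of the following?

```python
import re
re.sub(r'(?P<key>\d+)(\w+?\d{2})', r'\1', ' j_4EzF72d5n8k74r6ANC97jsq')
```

Lazy quantifiers expand one character at a time until the remainder of the pattern can match.
The replacement refers to a captured group, so each match is rewritten using its own captured text.

' j_4d5r6jsq'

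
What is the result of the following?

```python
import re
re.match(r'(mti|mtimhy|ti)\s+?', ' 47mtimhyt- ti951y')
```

None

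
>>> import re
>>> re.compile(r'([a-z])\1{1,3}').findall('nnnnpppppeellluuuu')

The backreference `\1` re-matches whatever the first group consumed, character for character.
Matches: at [0:4] match 'nnnn', group 1 = 'n'; at [4:8] match 'pppp', group 1 = 'p'; at [9:11] match 'ee', group 1 = 'e'; at [11:14] match 'lll', group 1 = 'l'; at [14:18] match 'uuuu', group 1 = 'u'.
With a single group, `findall` returns only what that group captured — 5 items.

['n', 'p', 'e', 'l', 'u']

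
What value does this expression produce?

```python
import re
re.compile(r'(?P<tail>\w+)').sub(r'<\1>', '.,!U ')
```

'.,!<U> '

Pattern: one or more of a word character (captured as 'tail').
Matches: at [3:4] → 'U'.
The replacement refers to a captured group, so each match is rewritten using its own captured text.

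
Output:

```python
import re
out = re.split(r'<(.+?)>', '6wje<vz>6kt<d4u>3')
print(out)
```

['6wje', 'vz', '6kt', 'd4u', '3']

A `+?`/`*?`/`{m,n}?` starts at its minimum and grows only as far as needed for what follows to match.
The group in the pattern means `split` returns the separators' captures alongside the pieces.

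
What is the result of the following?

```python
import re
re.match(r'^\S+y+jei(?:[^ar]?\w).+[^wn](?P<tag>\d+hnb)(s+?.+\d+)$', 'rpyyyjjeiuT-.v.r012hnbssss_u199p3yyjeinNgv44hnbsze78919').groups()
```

('4hnb', 'sze78919')

This matches anchored at the start of the string; then one or more of a non-whitespace character, then one or more of a literal 'y', then the literal 'jei'; then optionally any character except [ar], then a word character (non-capturing group); then one or more of any character, then any character except [wn]; then one or more of a digit, then the literal 'hnb' (captured as 'tag'); then one or more of a literal 's' (lazy), then one or more of any character, then one or more of a digit (captured); then anchored at the end.
With `match`, the pattern is implicitly anchored at the beginning.
The match spans [0:55] → 'rpyyyjjeiuT-.v.r012hnbssss_u199p3yyjeinNgv44hnbsze78919'.
Captured: group 1 = '4hnb', group 2 = 'sze78919'.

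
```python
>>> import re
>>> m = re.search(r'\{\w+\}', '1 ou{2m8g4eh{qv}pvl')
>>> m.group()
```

`re.search` tries every starting position until one works.
The match spans [12:16] → '{qv}'.

'{qv}'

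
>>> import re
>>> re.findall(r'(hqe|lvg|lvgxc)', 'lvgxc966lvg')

The regex engine tests alternatives in the order written; an earlier branch that matches wins even if a later one would match more.
One capturing group, so `findall` returns just the captured substring from each match — 2 in all.

['lvg', 'lvg']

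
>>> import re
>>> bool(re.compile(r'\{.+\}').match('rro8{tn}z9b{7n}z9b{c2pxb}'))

False

`re.match` only tries the pattern at the start of the string.
Here the pattern fails at index 0, so the call returns None, and `bool(None)` is False.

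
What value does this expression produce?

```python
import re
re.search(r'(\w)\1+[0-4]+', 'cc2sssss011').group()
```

'cc2'

`\1` is not a pattern — it's the concrete string captured by group 1, re-applied verbatim.
`re.search` tries every starting position until one works.
The match spans [0:3] → 'cc2'.
Captured: group 1 = 'c'.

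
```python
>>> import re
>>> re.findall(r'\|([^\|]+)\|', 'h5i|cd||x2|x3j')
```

['cd', 'x2']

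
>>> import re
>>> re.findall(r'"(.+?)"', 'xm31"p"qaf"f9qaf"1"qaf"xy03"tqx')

['p', 'f9qaf', 'qaf']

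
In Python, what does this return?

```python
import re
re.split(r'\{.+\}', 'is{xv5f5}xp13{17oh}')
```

['is', '']

Splitting on the pattern gives 2 pieces.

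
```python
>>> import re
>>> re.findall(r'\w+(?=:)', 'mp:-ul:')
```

The `(?=…)`/`(?<=…)` assertion just peeks at neighbouring text; it doesn't advance the match position.
Scanning left to right: at [0:2] → 'mp'; at [4:6] → 'ul'.
Since nothing is captured, `findall` lists the 2 matched substrings directly.

['mp', 'ul']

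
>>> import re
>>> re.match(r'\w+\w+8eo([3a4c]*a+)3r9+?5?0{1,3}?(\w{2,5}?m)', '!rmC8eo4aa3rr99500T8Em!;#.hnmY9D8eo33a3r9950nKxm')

None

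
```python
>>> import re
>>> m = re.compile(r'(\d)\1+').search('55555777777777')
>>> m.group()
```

'55555'

`\1` is not a pattern — it's the concrete string captured by group 1, re-applied verbatim.
The match spans [0:5] → '55555'.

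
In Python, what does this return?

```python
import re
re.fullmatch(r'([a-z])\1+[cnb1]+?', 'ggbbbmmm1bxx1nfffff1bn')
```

`\1` has to match the exact text group 1 already captured.
`fullmatch` succeeds only if the pattern covers the string from start to end.
Here there's no way to consume every character, so the call returns None.

None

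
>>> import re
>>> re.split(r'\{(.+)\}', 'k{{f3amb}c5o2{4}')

['k', '{f3amb}c5o2{4', '']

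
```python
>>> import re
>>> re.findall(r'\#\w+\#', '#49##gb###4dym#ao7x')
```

['#49#', '#gb#', '#4dym#']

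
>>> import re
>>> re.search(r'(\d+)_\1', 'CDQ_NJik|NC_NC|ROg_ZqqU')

After group 1 captures some text, `\1` only succeeds where that same text appears again.
`search` walks the string left to right and returns the first match it finds.
Here no position works, so the call returns None.

None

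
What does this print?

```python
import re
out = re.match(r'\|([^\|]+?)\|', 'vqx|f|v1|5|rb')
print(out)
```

With `match`, the pattern is implicitly anchored at the beginning.
Here the string doesn't start with a match, so the call returns None.

None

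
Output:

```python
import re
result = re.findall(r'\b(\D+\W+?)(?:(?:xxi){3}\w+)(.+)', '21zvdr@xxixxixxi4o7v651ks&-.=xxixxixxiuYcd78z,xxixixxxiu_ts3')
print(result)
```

This matches a word boundary (`\b`, zero-width); then one or more of a non-digit, then one or more of a non-word character (lazy) (captured); then the literal 'xxi' repeated 3 times, then one or more of a word character (non-capturing group); then one or more of any character (captured).
Walking the string: at [25:60] match '&-.=xxixxixxiuYcd78z,xxixixxxiu_ts3', groups = ('&-.=', ',xxixixxxiu_ts3').
With 2 capturing groups, `findall` returns a 2-tuple per match.

[('&-.=', ',xxixixxxiu_ts3')]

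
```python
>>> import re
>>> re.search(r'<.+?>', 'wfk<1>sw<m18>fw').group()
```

'<1>'

A `+?`/`*?`/`{m,n}?` starts at its minimum and grows only as far as needed for what follows to match.
The match spans [3:6] → '<1>'.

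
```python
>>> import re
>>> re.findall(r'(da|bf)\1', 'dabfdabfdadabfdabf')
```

`\1` has to match the exact text group 1 already captured.
Walking the string: at [8:12] match 'dada', group 1 = 'da'.
With a single group, `findall` returns only what that group captured — 1 item.

['da']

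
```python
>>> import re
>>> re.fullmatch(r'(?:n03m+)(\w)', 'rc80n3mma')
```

`fullmatch` succeeds only if the pattern covers the string from start to end.
Here the pattern can't cover the whole string, so the call returns None.

None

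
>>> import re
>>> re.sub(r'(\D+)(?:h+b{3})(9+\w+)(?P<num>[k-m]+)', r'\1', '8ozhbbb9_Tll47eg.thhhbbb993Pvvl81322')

'8oz47eg.thh81322'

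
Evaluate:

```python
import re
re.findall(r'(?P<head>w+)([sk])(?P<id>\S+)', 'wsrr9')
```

This matches one or more of a literal 'w' (captured as 'head'); then one of [sk] (captured); then one or more of a non-whitespace character (captured as 'id').
Scanning left to right: at [0:5] match 'wsrr9', groups = ('w', 's', 'rr9').
With 3 capturing groups, `findall` returns a 3-tuple per match.

[('w', 's', 'rr9')]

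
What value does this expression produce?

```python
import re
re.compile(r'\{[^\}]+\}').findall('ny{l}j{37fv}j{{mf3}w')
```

['{l}', '{37fv}', '{{mf3}']

No capturing groups, so `findall` returns the 3 full match strings.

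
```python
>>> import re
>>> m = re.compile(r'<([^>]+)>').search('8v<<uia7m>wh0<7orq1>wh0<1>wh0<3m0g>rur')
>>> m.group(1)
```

The match spans [2:10] → '<<uia7m>'.
Captured: group 1 = '<uia7m'.

'<uia7m'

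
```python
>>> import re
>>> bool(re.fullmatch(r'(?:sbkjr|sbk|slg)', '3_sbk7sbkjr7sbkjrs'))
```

False

For `fullmatch`, every character of the input must be accounted for by the pattern.
Here the string isn't matched end-to-end, so the call returns None, and `bool(None)` is False.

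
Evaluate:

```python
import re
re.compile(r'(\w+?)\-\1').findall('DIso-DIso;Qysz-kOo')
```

['DIso']

`\1` has to match the exact text group 1 already captured.
`findall` collects group 1 from the one match (1 total).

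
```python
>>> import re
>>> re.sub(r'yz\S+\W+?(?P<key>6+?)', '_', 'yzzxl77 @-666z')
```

Pattern: the literal 'yz', then one or more of a non-whitespace character, then one or more of a non-word character (lazy); then one or more of a literal '6' (lazy) (captured as 'key').
Matches: at [0:11] → 'yzzxl77 @-6'.
Every occurrence is swapped for '_'.

'_66z'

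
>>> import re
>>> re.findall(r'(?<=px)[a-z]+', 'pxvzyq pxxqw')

['vzyq', 'xqw']

Lookahead/lookbehind check context without consuming it, so the matched span excludes the asserted characters.
Scanning left to right: at [2:6] → 'vzyq'; at [9:12] → 'xqw'.
Since nothing is captured, `findall` lists the 2 matched substrings directly.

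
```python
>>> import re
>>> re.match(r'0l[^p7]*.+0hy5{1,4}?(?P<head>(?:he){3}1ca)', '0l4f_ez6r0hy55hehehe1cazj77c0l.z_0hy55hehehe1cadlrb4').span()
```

Pattern: the literal '0l', then zero or more of any character except [p7]; then one or more of any character, then the literal '0hy', then 1 to 4 of a literal '5' (lazy); then the literal 'he' repeated 3 times, then the literal '1ca' (captured as 'head').
`re.match` only tries the pattern at the start of the string.
The match spans [0:47] → '0l4f_ez6r0hy55hehehe1cazj77c0l.z_0hy55hehehe1ca'.
Captured: group 1 = 'hehehe1ca'.

(0, 47)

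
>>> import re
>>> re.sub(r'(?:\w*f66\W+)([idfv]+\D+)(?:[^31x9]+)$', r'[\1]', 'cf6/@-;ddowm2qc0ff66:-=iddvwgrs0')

'cf6/@-;[iddvwgrs]'

The pattern matches zero or more of a word character, then the literal 'f66', then one or more of a non-word character (non-capturing group); then one or more of one of [idfv], then one or more of a non-digit (captured); then one or more of any character except [31x9] (non-capturing group); then anchored at the end.
Matches: at [7:32] → 'ddowm2qc0ff66:-=iddvwgrs0'.
`\1` in the replacement pulls in group 1's text for each match.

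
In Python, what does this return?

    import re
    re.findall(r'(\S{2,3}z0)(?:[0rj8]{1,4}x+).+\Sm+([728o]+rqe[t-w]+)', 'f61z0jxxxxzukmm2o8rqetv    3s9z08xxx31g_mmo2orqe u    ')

[('f61z0', '2o8rqetv')]

The pattern matches 2 to 3 of a non-whitespace character, then the literal 'z0' (captured); then 1 to 4 of one of [0rj8], then one or more of a literal 'x' (non-capturing group); then one or more of any character, then a non-whitespace character, then one or more of the literal 'm'; then one or more of one of [728o], then the literal 'rqe', then one or more of a character in [t-w] (captured).
`findall` packs the 2 group values into a tuple for every match.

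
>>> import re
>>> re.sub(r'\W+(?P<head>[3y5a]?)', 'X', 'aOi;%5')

Pattern: one or more of a non-word character; then optionally one of [3y5a] (captured as 'head').
Each match is replaced by 'X'.

'aOiX'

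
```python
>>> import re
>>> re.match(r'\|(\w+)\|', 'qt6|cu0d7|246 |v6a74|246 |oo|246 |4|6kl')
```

`match` is anchored at position 0; if the pattern doesn't fit there, it returns None.
Here position 0 doesn't satisfy it, so the call returns None.

None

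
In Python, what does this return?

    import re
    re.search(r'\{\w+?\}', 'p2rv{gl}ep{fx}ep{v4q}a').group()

`re.search` tries every starting position until one works.
The match spans [4:8] → '{gl}'.

'{gl}'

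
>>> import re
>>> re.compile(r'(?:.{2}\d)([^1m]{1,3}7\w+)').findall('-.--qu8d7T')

['d7T']

Pattern: exactly 2 of any character, then a digit (non-capturing group); then 1 to 3 of any character except [1m], then the literal '7', then one or more of a word character (captured).
Walking the string: at [4:10] match 'qu8d7T', group 1 = 'd7T'.
With a single group, `findall` returns only what that group captured — 1 item.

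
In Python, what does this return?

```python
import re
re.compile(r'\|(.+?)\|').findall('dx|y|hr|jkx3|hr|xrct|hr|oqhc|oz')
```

['y', 'jkx3', 'xrct', 'oqhc']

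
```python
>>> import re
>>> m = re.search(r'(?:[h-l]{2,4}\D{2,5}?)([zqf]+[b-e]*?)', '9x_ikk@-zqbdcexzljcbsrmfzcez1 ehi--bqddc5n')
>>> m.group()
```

This matches 2 to 4 of a character in [h-l], then 2 to 5 of a non-digit (lazy) (non-capturing group); then one or more of one of [zqf], then zero or more of a character in [b-e] (lazy) (captured).
Unlike `match`, `search` isn't anchored — it looks for the pattern anywhere in the string.
The match spans [3:10] → 'ikk@-zq'.
Captured: group 1 = 'zq'.

'ikk@-zq'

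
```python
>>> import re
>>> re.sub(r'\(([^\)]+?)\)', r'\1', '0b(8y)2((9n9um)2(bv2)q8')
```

'0b8y2(9n9um2bv2q8'

Matches: at [2:6] → '(8y)'; at [7:15] → '((9n9um)'; at [16:21] → '(bv2)'.
Each match is replaced using the text its own group 1 captured.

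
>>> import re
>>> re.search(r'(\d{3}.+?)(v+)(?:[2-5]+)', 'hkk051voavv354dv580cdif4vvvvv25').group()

'051voavv354'

The pattern matches exactly 3 of a digit, then one or more of any character (lazy) (captured); then one or more of a literal 'v' (captured); then one or more of a character in [2-5] (non-capturing group).
`re.search` tries every starting position until one works.
The match spans [3:14] → '051voavv354'.
Captured: group 1 = '051voa', group 2 = 'vv'.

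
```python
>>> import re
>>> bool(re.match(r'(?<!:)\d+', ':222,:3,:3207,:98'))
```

False

`re.match` only tries the pattern at the start of the string.
Here the string doesn't start with a match, so the call returns None, and `bool(None)` is False.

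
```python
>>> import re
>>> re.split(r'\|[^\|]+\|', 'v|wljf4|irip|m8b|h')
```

['v', 'irip', 'h']

Matches to split on: at [1:8] → '|wljf4|'; at [12:17] → '|m8b|'.
`split` removes every match and returns the 3 fragments in between.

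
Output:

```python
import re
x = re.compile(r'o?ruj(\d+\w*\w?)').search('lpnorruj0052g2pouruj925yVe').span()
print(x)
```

This matches optionally a literal 'o', then the literal 'ruj'; then one or more of a digit, then zero or more of a word character, then optionally a word character (captured).
Unlike `match`, `search` isn't anchored — it looks for the pattern anywhere in the string.
The match spans [5:26] → 'ruj0052g2pouruj925yVe'.
Captured: group 1 = '0052g2pouruj925yVe'.

(5, 26)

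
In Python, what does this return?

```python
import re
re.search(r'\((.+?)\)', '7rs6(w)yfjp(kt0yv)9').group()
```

The match spans [4:7] → '(w)'.

'(w)'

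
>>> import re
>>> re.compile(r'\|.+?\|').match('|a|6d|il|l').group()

'|a|'

Because the quantifier is non-greedy, it stops expanding at the earliest point where the rest of the pattern can succeed.
With `match`, the pattern is implicitly anchored at the beginning.
The match spans [0:3] → '|a|'.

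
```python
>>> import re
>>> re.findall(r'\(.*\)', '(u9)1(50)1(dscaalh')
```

Matches: at [0:9] → '(u9)1(50)'.
`findall` yields the raw match text (1 of them) because the pattern has no groups.

['(u9)1(50)']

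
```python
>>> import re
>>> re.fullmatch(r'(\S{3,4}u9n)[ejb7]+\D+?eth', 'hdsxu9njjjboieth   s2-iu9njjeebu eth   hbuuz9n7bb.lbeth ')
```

The pattern matches 3 to 4 of a non-whitespace character, then the literal 'u', then the literal '9n' (captured); then one or more of one of [ejb7]; then one or more of a non-digit (lazy), then the literal 'eth'.
For `fullmatch`, every character of the input must be accounted for by the pattern.
Here the pattern can't cover the whole string, so the call returns None.

None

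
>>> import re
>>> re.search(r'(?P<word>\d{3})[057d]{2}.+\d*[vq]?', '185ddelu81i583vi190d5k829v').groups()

('185',)

This matches exactly 3 of a digit (captured as 'word'); then exactly 2 of one of [057d], then one or more of any character; then zero or more of a digit, then optionally one of [vq].
`search` walks the string left to right and returns the first match it finds.
The match spans [0:26] → '185ddelu81i583vi190d5k829v'.
Captured: group 1 = '185'.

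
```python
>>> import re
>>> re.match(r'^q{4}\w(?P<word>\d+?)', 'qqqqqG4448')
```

None

`match` is anchored at position 0; if the pattern doesn't fit there, it returns None.
Here the pattern fails at index 0, so the call returns None.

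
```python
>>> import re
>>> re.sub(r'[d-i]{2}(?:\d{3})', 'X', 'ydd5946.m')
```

Every occurrence is swapped for 'X'.

'yX6.m'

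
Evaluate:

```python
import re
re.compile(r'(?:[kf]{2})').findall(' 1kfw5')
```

['kf']

This matches exactly 2 of one of [kf] (non-capturing group).
Scanning left to right: at [2:4] → 'kf'.
With no groups in the pattern, `findall` gives back each whole match — 1 here.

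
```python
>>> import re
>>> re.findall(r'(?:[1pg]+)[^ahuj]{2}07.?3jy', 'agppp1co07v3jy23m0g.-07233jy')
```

`findall` yields the raw match text (1 of them) because the pattern has no groups.

['gppp1co07v3jy']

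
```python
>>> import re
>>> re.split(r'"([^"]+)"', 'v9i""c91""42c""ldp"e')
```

['v9i"', 'c91', '', '42c', '', 'ldp', 'e']

Because the pattern has a capturing group, `split` also inserts each captured text between the pieces.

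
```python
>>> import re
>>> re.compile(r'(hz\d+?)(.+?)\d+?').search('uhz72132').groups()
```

Pattern: the literal 'hz', then one or more of a digit (lazy) (captured); then one or more of any character (lazy) (captured); then one or more of a digit (lazy).
A non-greedy quantifier consumes as few characters as it can — just enough that the remainder of the pattern still matches from where it stops; whatever follows it matches normally.
`search` walks the string left to right and returns the first match it finds.
The match spans [1:6] → 'hz721'.
Captured: group 1 = 'hz7', group 2 = '2'.

('hz7', '2')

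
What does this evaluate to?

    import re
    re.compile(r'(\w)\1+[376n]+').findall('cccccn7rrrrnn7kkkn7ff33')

['c', 'r', 'k', 'f']

`\1` has to match the exact text group 1 already captured.
Because there's exactly one group, `findall` drops the full match and keeps group 1 from each hit.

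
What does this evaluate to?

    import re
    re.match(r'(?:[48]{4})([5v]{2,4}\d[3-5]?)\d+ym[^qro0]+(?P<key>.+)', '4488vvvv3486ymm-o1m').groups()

('vvvv34', 'o1m')

Pattern: exactly 4 of one of [48] (non-capturing group); then 2 to 4 of one of [5v], then a digit, then optionally a character in [3-5] (captured); then one or more of a digit, then the literal 'ym', then one or more of any character except [qro0]; then one or more of any character (captured as 'key').
`re.match` only tries the pattern at the start of the string.
The match spans [0:19] → '4488vvvv3486ymm-o1m'.
Captured: group 1 = 'vvvv34', group 2 = 'o1m'.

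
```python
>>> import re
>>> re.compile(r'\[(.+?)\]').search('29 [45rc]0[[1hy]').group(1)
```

'45rc'

A `+?`/`*?`/`{m,n}?` starts at its minimum and grows only as far as needed for what follows to match.
`search` walks the string left to right and returns the first match it finds.
The match spans [3:9] → '[45rc]'.
Captured: group 1 = '45rc'.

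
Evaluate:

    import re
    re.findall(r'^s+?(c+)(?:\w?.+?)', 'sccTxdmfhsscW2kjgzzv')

['cc']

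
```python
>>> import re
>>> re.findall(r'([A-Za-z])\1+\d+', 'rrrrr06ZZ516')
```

['r', 'Z']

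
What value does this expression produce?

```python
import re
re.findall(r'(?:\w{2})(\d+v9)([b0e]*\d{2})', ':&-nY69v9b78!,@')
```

This matches exactly 2 of a word character (non-capturing group); then one or more of a digit, then the literal 'v9' (captured); then zero or more of one of [b0e], then exactly 2 of a digit (captured).
2 groups means the one result is a tuple of 2 captured strings — 1 here.

[('69v9', 'b78')]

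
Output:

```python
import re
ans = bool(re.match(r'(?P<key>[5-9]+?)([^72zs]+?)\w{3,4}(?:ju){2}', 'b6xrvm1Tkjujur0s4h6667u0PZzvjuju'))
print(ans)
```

False

`re.match` only tries the pattern at the start of the string.
Here the string doesn't start with a match, so the call returns None, and `bool(None)` is False.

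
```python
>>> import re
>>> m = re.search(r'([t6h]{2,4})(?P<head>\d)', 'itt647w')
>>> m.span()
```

(1, 5)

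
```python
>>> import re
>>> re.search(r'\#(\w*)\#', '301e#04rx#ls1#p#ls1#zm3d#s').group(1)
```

'04rx'

`search` walks the string left to right and returns the first match it finds.
The match spans [4:10] → '#04rx#'.
Captured: group 1 = '04rx'.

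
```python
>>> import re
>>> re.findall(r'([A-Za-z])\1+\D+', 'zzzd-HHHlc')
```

The backreference `\1` re-matches whatever the first group consumed, character for character.
`findall` collects group 1 from the one match (1 total).

['z']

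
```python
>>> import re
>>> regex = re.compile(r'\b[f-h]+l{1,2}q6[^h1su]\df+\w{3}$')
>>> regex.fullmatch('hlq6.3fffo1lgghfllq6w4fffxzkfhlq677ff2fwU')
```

This matches a word boundary (`\b`, zero-width); then one or more of a character in [f-h]; then 1 to 2 of the literal 'l', then the literal 'q6'; then any character except [h1su], then a digit, then one or more of the literal 'f'; then exactly 3 of a word character; then anchored at the end.
`re.fullmatch` requires the pattern to consume the entire string.
Here there's no way to consume every character, so the call returns None.

None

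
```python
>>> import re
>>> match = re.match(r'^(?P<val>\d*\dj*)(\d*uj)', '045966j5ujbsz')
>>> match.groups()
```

('045966j', '5uj')

The match spans [0:10] → '045966j5uj'.
Captured: group 1 = '045966j', group 2 = '5uj'.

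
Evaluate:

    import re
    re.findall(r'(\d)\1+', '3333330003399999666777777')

['3', '0', '3', '9', '6', '7']

The backreference `\1` re-matches whatever the first group consumed, character for character.
One capturing group, so `findall` returns just the captured substring from each match — 6 in all.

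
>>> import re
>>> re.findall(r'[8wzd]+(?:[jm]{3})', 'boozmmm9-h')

The pattern matches one or more of one of [8wzd]; then exactly 3 of one of [jm] (non-capturing group).
With no groups in the pattern, `findall` gives back each whole match — 1 here.

['zmmm']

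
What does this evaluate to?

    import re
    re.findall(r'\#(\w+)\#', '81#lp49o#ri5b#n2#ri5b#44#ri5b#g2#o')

['lp49o', 'n2', '44', 'g2']

Matches: at [2:9] match '#lp49o#', group 1 = 'lp49o'; at [13:17] match '#n2#', group 1 = 'n2'; at [21:25] match '#44#', group 1 = '44'; at [29:33] match '#g2#', group 1 = 'g2'.
One capturing group, so `findall` returns just the captured substring from each match — 4 in all.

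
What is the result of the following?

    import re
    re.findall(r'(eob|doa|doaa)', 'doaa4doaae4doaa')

['doa', 'doa', 'doa']

Branches in `(...|...)` are attempted left-to-right; the first branch that allows the whole pattern to succeed is taken.
Walking the string: at [0:3] match 'doa', group 1 = 'doa'; at [5:8] match 'doa', group 1 = 'doa'; at [11:14] match 'doa', group 1 = 'doa'.
One capturing group, so `findall` returns just the captured substring from each match — 3 in all.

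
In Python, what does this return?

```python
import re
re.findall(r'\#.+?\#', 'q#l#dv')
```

['#l#']

No capturing groups, so `findall` returns the 1 full match string.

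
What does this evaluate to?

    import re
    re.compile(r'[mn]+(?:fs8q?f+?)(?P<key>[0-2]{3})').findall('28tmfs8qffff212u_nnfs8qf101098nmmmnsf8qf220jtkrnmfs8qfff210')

This matches one or more of one of [mn]; then the literal 'fs8', then optionally the literal 'q', then one or more of the literal 'f' (lazy) (non-capturing group); then exactly 3 of a character in [0-2] (captured as 'key').
One capturing group, so `findall` returns just the captured substring from each match — 3 in all.

['212', '101', '210']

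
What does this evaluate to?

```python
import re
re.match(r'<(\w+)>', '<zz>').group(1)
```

The match spans [0:4] → '<zz>'.
Captured: group 1 = 'zz'.

'zz'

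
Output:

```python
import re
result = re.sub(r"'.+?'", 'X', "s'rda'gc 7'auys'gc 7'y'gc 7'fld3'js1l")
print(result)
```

Matches: at [1:6] → "'rda'"; at [10:16] → "'auys'"; at [20:23] → "'y'"; at [27:33] → "'fld3'".
Every occurrence is swapped for 'X'.

sXgc 7Xgc 7Xgc 7Xjs1l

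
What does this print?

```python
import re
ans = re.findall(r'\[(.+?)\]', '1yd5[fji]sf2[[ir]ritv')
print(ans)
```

['fji', '[ir']

Lazy quantifiers expand one character at a time until the remainder of the pattern can match.
Scanning left to right: at [4:9] match '[fji]', group 1 = 'fji'; at [12:17] match '[[ir]', group 1 = '[ir'.
`findall` collects group 1 from each match (2 total).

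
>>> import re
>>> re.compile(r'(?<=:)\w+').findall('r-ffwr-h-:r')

Because the assertion is zero-width, the text it checks is not consumed and won't appear in the result.
Since nothing is captured, `findall` lists the 1 matched substring directly.

['r']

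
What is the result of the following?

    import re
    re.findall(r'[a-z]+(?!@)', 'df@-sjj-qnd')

['d', 'sjj', 'qnd']

`(?!…)`/`(?<!…)` only lets a position through if the neighbouring text does NOT match; no characters are consumed.
Since nothing is captured, `findall` lists the 3 matched substrings directly.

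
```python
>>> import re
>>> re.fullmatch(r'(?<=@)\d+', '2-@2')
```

None

`re.fullmatch` is like wrapping the pattern in `^…$` (in single-line mode).
Here there's no way to consume every character, so the call returns None.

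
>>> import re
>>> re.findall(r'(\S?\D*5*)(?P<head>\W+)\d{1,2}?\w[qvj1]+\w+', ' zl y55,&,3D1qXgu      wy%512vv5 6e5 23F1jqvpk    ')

Pattern: optionally a non-whitespace character, then zero or more of a non-digit, then zero or more of the literal '5' (captured); then one or more of a non-word character (captured as 'head'); then 1 to 2 of a digit (lazy), then a word character, then one or more of one of [qvj1]; then one or more of a word character.
Matches: at [0:17] match ' zl y55,&,3D1qXgu', groups = (' zl y55', ',&,'); at [17:32] match '      wy%512vv5', groups = ('      wy', '%'); at [33:46] match '6e5 23F1jqvpk', groups = ('6e5', ' ').
Multiple groups make `findall` return tuples — one 2-tuple for each match.

[(' zl y55', ',&,'), ('      wy', '%'), ('6e5', ' ')]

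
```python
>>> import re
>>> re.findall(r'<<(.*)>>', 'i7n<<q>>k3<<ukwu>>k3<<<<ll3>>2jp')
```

['q>>k3<<ukwu>>k3<<<<ll3']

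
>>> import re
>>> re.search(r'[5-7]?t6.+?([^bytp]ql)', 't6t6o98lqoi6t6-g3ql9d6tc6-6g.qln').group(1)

'3ql'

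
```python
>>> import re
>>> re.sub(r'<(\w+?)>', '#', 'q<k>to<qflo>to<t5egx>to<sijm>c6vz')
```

`sub` substitutes '#' at each match site.

'q#to#to#to#c6vz'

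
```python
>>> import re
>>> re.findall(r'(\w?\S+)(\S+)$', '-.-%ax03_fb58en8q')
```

[('-.-%ax03_fb58en8', 'q')]

The pattern matches optionally a word character, then one or more of a non-whitespace character (captured); then one or more of a non-whitespace character (captured); then anchored at the end.
Scanning left to right: at [0:17] match '-.-%ax03_fb58en8q', groups = ('-.-%ax03_fb58en8', 'q').
2 groups means the one result is a tuple of 2 captured strings — 1 here.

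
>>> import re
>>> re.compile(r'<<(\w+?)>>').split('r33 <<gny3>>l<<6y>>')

The group in the pattern means `split` returns the separators' captures alongside the pieces.

['r33 ', 'gny3', 'l', '6y', '']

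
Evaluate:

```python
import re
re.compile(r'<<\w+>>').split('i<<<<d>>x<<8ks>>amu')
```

Matches to split on: at [3:8] → '<<d>>'; at [9:16] → '<<8ks>>'.
Splitting on the pattern gives 3 pieces.

['i<<', 'x', 'amu']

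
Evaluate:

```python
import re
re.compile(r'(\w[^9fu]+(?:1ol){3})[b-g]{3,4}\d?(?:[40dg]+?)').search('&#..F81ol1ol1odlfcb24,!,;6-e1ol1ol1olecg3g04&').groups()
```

('fcb24,!,;6-e1ol1ol1ol',)

Pattern: a word character, then one or more of any character except [9fu], then the literal '1ol' repeated 3 times (captured); then 3 to 4 of a character in [b-g], then optionally a digit; then one or more of one of [40dg] (lazy) (non-capturing group).
A non-greedy quantifier consumes as few characters as it can — just enough that the remainder of the pattern still matches from where it stops; whatever follows it matches normally.
`re.search` tries every starting position until one works.
The match spans [16:42] → 'fcb24,!,;6-e1ol1ol1olecg3g'.
Captured: group 1 = 'fcb24,!,;6-e1ol1ol1ol'.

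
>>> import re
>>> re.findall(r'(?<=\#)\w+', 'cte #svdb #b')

The lookaround is zero-width — it requires the adjacent text to match without consuming it, so the asserted text isn't part of the match.
Matches: at [5:9] → 'svdb'; at [11:12] → 'b'.
No capturing groups, so `findall` returns the 2 full match strings.

['svdb', 'b']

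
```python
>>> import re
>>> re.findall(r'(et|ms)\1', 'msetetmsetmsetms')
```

The backreference `\1` re-matches whatever the first group consumed, character for character.
Matches: at [2:6] match 'etet', group 1 = 'et'.
One capturing group, so `findall` returns just the captured substring from the one match — 1 in all.

['et']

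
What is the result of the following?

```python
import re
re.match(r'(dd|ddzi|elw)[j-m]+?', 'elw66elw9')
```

`re.match` only tries the pattern at the start of the string.
Here the string doesn't start with a match, so the call returns None.

None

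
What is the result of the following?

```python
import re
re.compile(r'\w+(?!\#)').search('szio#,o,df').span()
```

(0, 3)

The negative lookaround is zero-width — it rules out positions where the adjacent text would match, without consuming anything.
`re.search` tries every starting position until one works.
The match spans [0:3] → 'szi'.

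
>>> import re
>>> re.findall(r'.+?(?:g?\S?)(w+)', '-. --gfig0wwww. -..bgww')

`findall` collects group 1 from each match (2 total).

['wwww', 'w']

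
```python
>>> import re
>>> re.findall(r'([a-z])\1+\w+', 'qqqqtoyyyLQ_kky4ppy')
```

A backreference is literal: `\1` must see the identical characters the first group matched.
`findall` collects group 1 from the one match (1 total).

['q']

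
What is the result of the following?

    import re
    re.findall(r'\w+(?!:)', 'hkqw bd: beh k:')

['hkqw', 'b', 'beh']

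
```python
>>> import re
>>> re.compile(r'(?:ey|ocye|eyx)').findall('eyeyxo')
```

['ey', 'ey']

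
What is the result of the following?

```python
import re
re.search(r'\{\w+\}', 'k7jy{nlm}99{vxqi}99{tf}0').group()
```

'{nlm}'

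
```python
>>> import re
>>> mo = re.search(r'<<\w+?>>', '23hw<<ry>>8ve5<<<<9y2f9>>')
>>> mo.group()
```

`search` walks the string left to right and returns the first match it finds.
The match spans [4:10] → '<<ry>>'.

'<<ry>>'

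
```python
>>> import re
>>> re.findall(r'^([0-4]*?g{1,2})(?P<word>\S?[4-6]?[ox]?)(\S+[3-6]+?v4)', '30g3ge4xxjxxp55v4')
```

Multiple groups make `findall` return tuples — one 3-tuple for the one match.

[('30g', '3', 'ge4xxjxxp55v4')]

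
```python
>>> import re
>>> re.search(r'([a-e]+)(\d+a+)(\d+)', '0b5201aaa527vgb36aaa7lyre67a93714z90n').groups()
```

The match spans [1:12] → 'b5201aaa527'.
Captured: group 1 = 'b', group 2 = '5201aaa', group 3 = '527'.

('b', '5201aaa', '527')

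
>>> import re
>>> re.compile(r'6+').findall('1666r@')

Pattern: one or more of a literal '6'.
Matches: at [1:4] → '666'.
`findall` yields the raw match text (1 of them) because the pattern has no groups.

['666']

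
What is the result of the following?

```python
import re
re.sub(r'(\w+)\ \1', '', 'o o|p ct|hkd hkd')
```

The backreference `\1` re-matches whatever the first group consumed, character for character.
Matches: at [0:3] → 'o o'; at [9:16] → 'hkd hkd'.
Every occurrence is swapped for ''.

'|p ct|'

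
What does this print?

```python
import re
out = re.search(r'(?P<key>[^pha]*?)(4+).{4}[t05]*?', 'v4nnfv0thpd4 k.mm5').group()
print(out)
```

This matches zero or more of any character except [pha] (lazy) (captured as 'key'); then one or more of a literal '4' (captured); then exactly 4 of any character, then zero or more of one of [t05] (lazy).
`re.search` scans for the first position where the pattern succeeds.
The match spans [0:6] → 'v4nnfv'.
Captured: group 1 = 'v', group 2 = '4'.

v4nnfv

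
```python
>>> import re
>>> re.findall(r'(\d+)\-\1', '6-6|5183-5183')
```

A backreference is literal: `\1` must see the identical characters the first group matched.
With a single group, `findall` returns only what that group captured — 2 items.

['6', '5183']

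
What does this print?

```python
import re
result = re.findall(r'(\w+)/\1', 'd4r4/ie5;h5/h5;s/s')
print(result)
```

['h5', 's']

The backreference `\1` re-matches whatever the first group consumed, character for character.
Walking the string: at [9:14] match 'h5/h5', group 1 = 'h5'; at [15:18] match 's/s', group 1 = 's'.
`findall` collects group 1 from each match (2 total).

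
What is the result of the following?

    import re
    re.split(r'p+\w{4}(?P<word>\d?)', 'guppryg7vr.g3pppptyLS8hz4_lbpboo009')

['gu', '', 'vr.g3', '8', 'hz4_lb', '0', '9']

The pattern matches one or more of a literal 'p', then exactly 4 of a word character; then optionally a digit (captured as 'word').
The group in the pattern means `split` returns the separators' captures alongside the pieces.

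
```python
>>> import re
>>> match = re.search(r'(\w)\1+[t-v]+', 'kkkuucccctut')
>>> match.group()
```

'kkkuu'

`\1` is not a pattern — it's the concrete string captured by group 1, re-applied verbatim.
`search` walks the string left to right and returns the first match it finds.
The match spans [0:5] → 'kkkuu'.
Captured: group 1 = 'k'.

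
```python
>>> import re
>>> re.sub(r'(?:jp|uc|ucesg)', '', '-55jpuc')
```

'-55'

Each match is replaced by ''.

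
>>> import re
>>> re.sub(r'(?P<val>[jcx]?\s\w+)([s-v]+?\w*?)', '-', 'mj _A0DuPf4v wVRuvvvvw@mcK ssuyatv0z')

'm--w@mcK-0z'

The `?` after the quantifier makes it lazy — it takes as little as possible before letting the rest of the pattern try.
`sub` substitutes '-' at each match site.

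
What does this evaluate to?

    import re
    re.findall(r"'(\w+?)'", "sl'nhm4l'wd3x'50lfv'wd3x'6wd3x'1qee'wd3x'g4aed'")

One capturing group, so `findall` returns just the captured substring from each match — 4 in all.

['nhm4l', '50lfv', '6wd3x', 'wd3x']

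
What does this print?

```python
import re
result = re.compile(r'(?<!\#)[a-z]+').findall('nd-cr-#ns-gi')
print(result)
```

Because the assertion is negative and zero-width, positions next to the forbidden text are skipped.
Walking the string: at [0:2] → 'nd'; at [3:5] → 'cr'; at [8:9] → 's'; at [10:12] → 'gi'.
With no groups in the pattern, `findall` gives back each whole match — 4 here.

['nd', 'cr', 's', 'gi']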